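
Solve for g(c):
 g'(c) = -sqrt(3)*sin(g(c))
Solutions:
 g(c) = -acos((-C1 - exp(2*sqrt(3)*c))/(C1 - exp(2*sqrt(3)*c))) + 2*pi
 g(c) = acos((-C1 - exp(2*sqrt(3)*c))/(C1 - exp(2*sqrt(3)*c)))


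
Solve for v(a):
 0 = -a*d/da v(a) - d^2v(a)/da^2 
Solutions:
 v(a) = C1 + C2*erf(sqrt(2)*a/2)


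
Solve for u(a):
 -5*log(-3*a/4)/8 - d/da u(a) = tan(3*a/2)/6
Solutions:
 u(a) = C1 - 5*a*log(-a)/8 - 5*a*log(3)/8 + 5*a/8 + 5*a*log(2)/4 + log(cos(3*a/2))/9


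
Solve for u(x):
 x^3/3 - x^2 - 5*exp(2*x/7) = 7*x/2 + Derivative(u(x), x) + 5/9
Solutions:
 u(x) = C1 + x^4/12 - x^3/3 - 7*x^2/4 - 5*x/9 - 35*exp(2*x/7)/2


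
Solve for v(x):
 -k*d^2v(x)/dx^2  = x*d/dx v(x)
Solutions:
 v(x) = C1 + C2*sqrt(k)*erf(sqrt(2)*x*sqrt(1/k)/2)


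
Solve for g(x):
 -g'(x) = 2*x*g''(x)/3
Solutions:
 g(x) = C1 + C2/sqrt(x)


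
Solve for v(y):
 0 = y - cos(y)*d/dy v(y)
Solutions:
 v(y) = C1 + Integral(y/cos(y), y)


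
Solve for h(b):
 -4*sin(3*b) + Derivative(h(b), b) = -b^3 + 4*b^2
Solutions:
 h(b) = C1 - b^4/4 + 4*b^3/3 - 4*cos(3*b)/3


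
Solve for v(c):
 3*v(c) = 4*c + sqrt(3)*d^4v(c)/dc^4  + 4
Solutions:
 v(c) = C1*exp(-3^(1/8)*c) + C2*exp(3^(1/8)*c) + C3*sin(3^(1/8)*c) + C4*cos(3^(1/8)*c) + 4*c/3 + 4/3


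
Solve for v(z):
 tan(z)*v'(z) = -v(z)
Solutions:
 v(z) = C1/sin(z)


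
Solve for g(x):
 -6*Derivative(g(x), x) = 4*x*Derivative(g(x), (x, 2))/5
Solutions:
 g(x) = C1 + C2/x^(13/2)


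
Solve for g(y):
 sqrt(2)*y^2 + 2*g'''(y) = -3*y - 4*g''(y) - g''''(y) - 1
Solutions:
 g(y) = C1 + C2*y - sqrt(2)*y^4/48 + y^3*(-3 + sqrt(2))/24 + y^2/16 + (C3*sin(sqrt(3)*y) + C4*cos(sqrt(3)*y))*exp(-y)


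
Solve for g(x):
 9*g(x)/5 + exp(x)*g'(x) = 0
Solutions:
 g(x) = C1*exp(9*exp(-x)/5)


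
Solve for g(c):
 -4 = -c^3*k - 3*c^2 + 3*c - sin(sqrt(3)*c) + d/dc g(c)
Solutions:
 g(c) = C1 + c^4*k/4 + c^3 - 3*c^2/2 - 4*c - sqrt(3)*cos(sqrt(3)*c)/3


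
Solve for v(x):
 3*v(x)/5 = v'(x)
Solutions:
 v(x) = C1*exp(3*x/5)


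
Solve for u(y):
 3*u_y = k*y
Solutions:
 u(y) = C1 + k*y^2/6


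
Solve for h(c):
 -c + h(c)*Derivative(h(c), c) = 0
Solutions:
 h(c) = -sqrt(C1 + c^2)
 h(c) = sqrt(C1 + c^2)


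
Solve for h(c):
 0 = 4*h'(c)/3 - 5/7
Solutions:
 h(c) = C1 + 15*c/28


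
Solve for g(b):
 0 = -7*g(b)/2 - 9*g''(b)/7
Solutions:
 g(b) = C1*sin(7*sqrt(2)*b/6) + C2*cos(7*sqrt(2)*b/6)


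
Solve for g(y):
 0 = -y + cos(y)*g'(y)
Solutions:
 g(y) = C1 + Integral(y/cos(y), y)


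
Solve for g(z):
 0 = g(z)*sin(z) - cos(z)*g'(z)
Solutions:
 g(z) = C1/cos(z)


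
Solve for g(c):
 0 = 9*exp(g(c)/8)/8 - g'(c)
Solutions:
 g(c) = 8*log(-1/(C1 + 9*c)) + 48*log(2)


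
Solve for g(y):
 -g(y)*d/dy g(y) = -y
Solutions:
 g(y) = -sqrt(C1 + y^2)
 g(y) = sqrt(C1 + y^2)


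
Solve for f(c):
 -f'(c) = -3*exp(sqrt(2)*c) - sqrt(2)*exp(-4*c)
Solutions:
 f(c) = C1 + 3*sqrt(2)*exp(sqrt(2)*c)/2 - sqrt(2)*exp(-4*c)/4


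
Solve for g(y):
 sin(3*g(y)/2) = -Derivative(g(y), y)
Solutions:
 g(y) = -2*acos((-C1 - exp(3*y))/(C1 - exp(3*y)))/3 + 4*pi/3
 g(y) = 2*acos((-C1 - exp(3*y))/(C1 - exp(3*y)))/3


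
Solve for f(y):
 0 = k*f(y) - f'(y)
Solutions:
 f(y) = C1*exp(k*y)


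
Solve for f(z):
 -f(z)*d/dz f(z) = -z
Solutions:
 f(z) = -sqrt(C1 + z^2)
 f(z) = sqrt(C1 + z^2)


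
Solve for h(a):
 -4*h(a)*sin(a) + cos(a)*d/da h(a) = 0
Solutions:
 h(a) = C1/cos(a)^4


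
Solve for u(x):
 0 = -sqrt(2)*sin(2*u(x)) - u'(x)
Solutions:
 u(x) = pi - acos((-C1 - exp(4*sqrt(2)*x))/(C1 - exp(4*sqrt(2)*x)))/2
 u(x) = acos((-C1 - exp(4*sqrt(2)*x))/(C1 - exp(4*sqrt(2)*x)))/2


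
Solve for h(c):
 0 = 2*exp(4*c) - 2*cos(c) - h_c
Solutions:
 h(c) = C1 + exp(4*c)/2 - 2*sin(c)


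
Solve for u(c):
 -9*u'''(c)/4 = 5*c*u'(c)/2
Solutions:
 u(c) = C1 + Integral(C2*airyai(-30^(1/3)*c/3) + C3*airybi(-30^(1/3)*c/3), c)


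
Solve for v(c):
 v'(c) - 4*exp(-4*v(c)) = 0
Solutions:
 v(c) = log(-I*(C1 + 16*c)^(1/4))
 v(c) = log(I*(C1 + 16*c)^(1/4))
 v(c) = log(-(C1 + 16*c)^(1/4))
 v(c) = log(C1 + 16*c)/4


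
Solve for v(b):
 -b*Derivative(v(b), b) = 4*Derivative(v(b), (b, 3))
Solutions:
 v(b) = C1 + Integral(C2*airyai(-2^(1/3)*b/2) + C3*airybi(-2^(1/3)*b/2), b)


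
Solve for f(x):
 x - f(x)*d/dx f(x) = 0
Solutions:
 f(x) = -sqrt(C1 + x^2)
 f(x) = sqrt(C1 + x^2)


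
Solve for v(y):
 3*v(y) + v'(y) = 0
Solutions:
 v(y) = C1*exp(-3*y)


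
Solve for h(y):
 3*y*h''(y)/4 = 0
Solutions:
 h(y) = C1 + C2*y


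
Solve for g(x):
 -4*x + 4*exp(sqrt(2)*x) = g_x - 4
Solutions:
 g(x) = C1 - 2*x^2 + 4*x + 2*sqrt(2)*exp(sqrt(2)*x)


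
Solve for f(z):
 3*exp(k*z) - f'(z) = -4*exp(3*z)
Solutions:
 f(z) = C1 + 4*exp(3*z)/3 + 3*exp(k*z)/k


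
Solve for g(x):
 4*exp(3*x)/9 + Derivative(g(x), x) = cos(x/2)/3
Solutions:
 g(x) = C1 - 4*exp(3*x)/27 + 2*sin(x/2)/3


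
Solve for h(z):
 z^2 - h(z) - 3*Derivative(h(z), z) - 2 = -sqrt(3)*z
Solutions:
 h(z) = C1*exp(-z/3) + z^2 - 6*z + sqrt(3)*z - 3*sqrt(3) + 16


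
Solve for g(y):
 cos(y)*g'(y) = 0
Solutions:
 g(y) = C1


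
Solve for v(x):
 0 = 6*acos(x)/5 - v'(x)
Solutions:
 v(x) = C1 + 6*x*acos(x)/5 - 6*sqrt(1 - x^2)/5


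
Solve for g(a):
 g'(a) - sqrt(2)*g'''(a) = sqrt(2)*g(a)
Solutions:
 g(a) = C1*exp(3^(1/3)*a*(2^(5/6)*3^(1/3)/(sqrt(3)*sqrt(27 - sqrt(2)) + 9)^(1/3) + 2^(2/3)*(sqrt(3)*sqrt(27 - sqrt(2)) + 9)^(1/3))/12)*sin(3^(1/6)*a*(-3*2^(5/6)/(sqrt(3)*sqrt(27 - sqrt(2)) + 9)^(1/3) + 6^(2/3)*(sqrt(3)*sqrt(27 - sqrt(2)) + 9)^(1/3))/12) + C2*exp(3^(1/3)*a*(2^(5/6)*3^(1/3)/(sqrt(3)*sqrt(27 - sqrt(2)) + 9)^(1/3) + 2^(2/3)*(sqrt(3)*sqrt(27 - sqrt(2)) + 9)^(1/3))/12)*cos(3^(1/6)*a*(-3*2^(5/6)/(sqrt(3)*sqrt(27 - sqrt(2)) + 9)^(1/3) + 6^(2/3)*(sqrt(3)*sqrt(27 - sqrt(2)) + 9)^(1/3))/12) + C3*exp(-3^(1/3)*a*(2^(5/6)*3^(1/3)/(sqrt(3)*sqrt(27 - sqrt(2)) + 9)^(1/3) + 2^(2/3)*(sqrt(3)*sqrt(27 - sqrt(2)) + 9)^(1/3))/6)


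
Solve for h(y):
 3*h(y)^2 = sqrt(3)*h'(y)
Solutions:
 h(y) = -1/(C1 + sqrt(3)*y)


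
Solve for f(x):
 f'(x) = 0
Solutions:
 f(x) = C1


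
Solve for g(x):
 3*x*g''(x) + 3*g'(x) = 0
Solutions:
 g(x) = C1 + C2*log(x)


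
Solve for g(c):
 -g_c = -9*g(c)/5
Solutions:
 g(c) = C1*exp(9*c/5)


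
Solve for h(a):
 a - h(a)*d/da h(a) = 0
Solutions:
 h(a) = -sqrt(C1 + a^2)
 h(a) = sqrt(C1 + a^2)


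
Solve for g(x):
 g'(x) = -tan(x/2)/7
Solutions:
 g(x) = C1 + 2*log(cos(x/2))/7


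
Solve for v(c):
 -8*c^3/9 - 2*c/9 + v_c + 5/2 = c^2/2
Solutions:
 v(c) = C1 + 2*c^4/9 + c^3/6 + c^2/9 - 5*c/2


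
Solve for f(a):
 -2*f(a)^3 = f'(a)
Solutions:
 f(a) = -sqrt(2)*sqrt(-1/(C1 - 2*a))/2
 f(a) = sqrt(2)*sqrt(-1/(C1 - 2*a))/2


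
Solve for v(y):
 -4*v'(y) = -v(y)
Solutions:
 v(y) = C1*exp(y/4)


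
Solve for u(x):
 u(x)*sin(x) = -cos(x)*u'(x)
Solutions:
 u(x) = C1*cos(x)


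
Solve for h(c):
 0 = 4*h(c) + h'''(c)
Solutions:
 h(c) = C3*exp(-2^(2/3)*c) + (C1*sin(2^(2/3)*sqrt(3)*c/2) + C2*cos(2^(2/3)*sqrt(3)*c/2))*exp(2^(2/3)*c/2)


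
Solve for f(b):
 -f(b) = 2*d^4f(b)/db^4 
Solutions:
 f(b) = (C1*sin(2^(1/4)*b/2) + C2*cos(2^(1/4)*b/2))*exp(-2^(1/4)*b/2) + (C3*sin(2^(1/4)*b/2) + C4*cos(2^(1/4)*b/2))*exp(2^(1/4)*b/2)


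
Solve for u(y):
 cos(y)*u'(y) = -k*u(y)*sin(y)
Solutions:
 u(y) = C1*exp(k*log(cos(y)))


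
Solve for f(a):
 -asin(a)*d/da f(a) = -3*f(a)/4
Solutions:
 f(a) = C1*exp(3*Integral(1/asin(a), a)/4)


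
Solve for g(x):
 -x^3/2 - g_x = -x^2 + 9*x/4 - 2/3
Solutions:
 g(x) = C1 - x^4/8 + x^3/3 - 9*x^2/8 + 2*x/3


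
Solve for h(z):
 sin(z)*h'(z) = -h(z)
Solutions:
 h(z) = C1*sqrt(cos(z) + 1)/sqrt(cos(z) - 1)


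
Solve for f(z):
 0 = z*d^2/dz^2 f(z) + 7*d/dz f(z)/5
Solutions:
 f(z) = C1 + C2/z^(2/5)


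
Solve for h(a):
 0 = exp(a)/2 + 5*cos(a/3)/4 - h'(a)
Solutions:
 h(a) = C1 + exp(a)/2 + 15*sin(a/3)/4


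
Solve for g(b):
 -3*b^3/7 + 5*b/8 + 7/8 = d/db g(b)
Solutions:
 g(b) = C1 - 3*b^4/28 + 5*b^2/16 + 7*b/8


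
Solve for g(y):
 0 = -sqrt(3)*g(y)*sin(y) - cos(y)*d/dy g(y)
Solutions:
 g(y) = C1*cos(y)^(sqrt(3))


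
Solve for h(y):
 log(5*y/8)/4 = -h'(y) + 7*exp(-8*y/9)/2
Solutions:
 h(y) = C1 - y*log(y)/4 + y*(-log(5) + 1 + 3*log(2))/4 - 63*exp(-8*y/9)/16


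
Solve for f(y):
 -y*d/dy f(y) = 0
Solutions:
 f(y) = C1


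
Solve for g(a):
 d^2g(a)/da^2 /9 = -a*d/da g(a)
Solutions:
 g(a) = C1 + C2*erf(3*sqrt(2)*a/2)


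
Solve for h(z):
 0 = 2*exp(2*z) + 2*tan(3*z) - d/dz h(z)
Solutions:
 h(z) = C1 + exp(2*z) - 2*log(cos(3*z))/3


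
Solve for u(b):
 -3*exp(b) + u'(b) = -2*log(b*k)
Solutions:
 u(b) = C1 - 2*b*log(b*k) + 2*b + 3*exp(b)


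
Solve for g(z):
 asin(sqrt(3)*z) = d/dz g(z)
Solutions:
 g(z) = C1 + z*asin(sqrt(3)*z) + sqrt(3)*sqrt(1 - 3*z^2)/3


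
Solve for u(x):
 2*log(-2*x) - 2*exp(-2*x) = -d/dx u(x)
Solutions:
 u(x) = C1 - 2*x*log(-x) + 2*x*(1 - log(2)) - exp(-2*x)


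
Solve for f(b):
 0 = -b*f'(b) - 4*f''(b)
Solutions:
 f(b) = C1 + C2*erf(sqrt(2)*b/4)


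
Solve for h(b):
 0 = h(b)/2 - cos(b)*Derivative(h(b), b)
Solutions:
 h(b) = C1*(sin(b) + 1)^(1/4)/(sin(b) - 1)^(1/4)


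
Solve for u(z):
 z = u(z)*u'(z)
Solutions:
 u(z) = -sqrt(C1 + z^2)
 u(z) = sqrt(C1 + z^2)


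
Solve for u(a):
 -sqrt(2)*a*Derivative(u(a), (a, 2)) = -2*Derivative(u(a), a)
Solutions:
 u(a) = C1 + C2*a^(1 + sqrt(2))


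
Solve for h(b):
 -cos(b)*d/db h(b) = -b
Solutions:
 h(b) = C1 + Integral(b/cos(b), b)


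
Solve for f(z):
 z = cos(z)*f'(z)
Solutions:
 f(z) = C1 + Integral(z/cos(z), z)


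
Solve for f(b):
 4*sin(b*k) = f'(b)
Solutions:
 f(b) = C1 - 4*cos(b*k)/k


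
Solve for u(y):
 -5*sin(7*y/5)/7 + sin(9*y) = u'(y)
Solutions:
 u(y) = C1 + 25*cos(7*y/5)/49 - cos(9*y)/9


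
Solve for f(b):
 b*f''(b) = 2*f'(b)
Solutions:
 f(b) = C1 + C2*b^3


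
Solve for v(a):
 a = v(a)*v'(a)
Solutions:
 v(a) = -sqrt(C1 + a^2)
 v(a) = sqrt(C1 + a^2)


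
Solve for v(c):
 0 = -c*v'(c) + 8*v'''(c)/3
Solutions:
 v(c) = C1 + Integral(C2*airyai(3^(1/3)*c/2) + C3*airybi(3^(1/3)*c/2), c)


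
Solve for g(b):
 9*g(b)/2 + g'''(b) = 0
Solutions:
 g(b) = C3*exp(-6^(2/3)*b/2) + (C1*sin(3*2^(2/3)*3^(1/6)*b/4) + C2*cos(3*2^(2/3)*3^(1/6)*b/4))*exp(6^(2/3)*b/4)


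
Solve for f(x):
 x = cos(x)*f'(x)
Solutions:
 f(x) = C1 + Integral(x/cos(x), x)


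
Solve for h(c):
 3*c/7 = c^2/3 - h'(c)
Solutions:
 h(c) = C1 + c^3/9 - 3*c^2/14


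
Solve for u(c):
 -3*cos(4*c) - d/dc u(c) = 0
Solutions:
 u(c) = C1 - 3*sin(4*c)/4


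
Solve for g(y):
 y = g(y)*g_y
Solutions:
 g(y) = -sqrt(C1 + y^2)
 g(y) = sqrt(C1 + y^2)


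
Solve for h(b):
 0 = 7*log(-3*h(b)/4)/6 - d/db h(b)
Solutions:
 -6*Integral(1/(log(-_y) - 2*log(2) + log(3)), (_y, h(b)))/7 = C1 - b


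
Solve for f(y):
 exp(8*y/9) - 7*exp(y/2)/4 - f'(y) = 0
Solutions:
 f(y) = C1 + 9*exp(8*y/9)/8 - 7*exp(y/2)/2


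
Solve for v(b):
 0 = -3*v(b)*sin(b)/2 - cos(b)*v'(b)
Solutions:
 v(b) = C1*cos(b)^(3/2)


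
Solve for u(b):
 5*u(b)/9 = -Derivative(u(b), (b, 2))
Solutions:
 u(b) = C1*sin(sqrt(5)*b/3) + C2*cos(sqrt(5)*b/3)


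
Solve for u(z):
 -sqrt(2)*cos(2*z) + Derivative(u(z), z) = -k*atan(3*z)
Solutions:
 u(z) = C1 - k*(z*atan(3*z) - log(9*z^2 + 1)/6) + sqrt(2)*sin(2*z)/2


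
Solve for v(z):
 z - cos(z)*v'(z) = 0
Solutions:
 v(z) = C1 + Integral(z/cos(z), z)


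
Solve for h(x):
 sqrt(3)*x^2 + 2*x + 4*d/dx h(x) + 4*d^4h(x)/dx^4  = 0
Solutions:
 h(x) = C1 + C4*exp(-x) - sqrt(3)*x^3/12 - x^2/4 + (C2*sin(sqrt(3)*x/2) + C3*cos(sqrt(3)*x/2))*exp(x/2)


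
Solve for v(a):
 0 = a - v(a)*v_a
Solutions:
 v(a) = -sqrt(C1 + a^2)
 v(a) = sqrt(C1 + a^2)


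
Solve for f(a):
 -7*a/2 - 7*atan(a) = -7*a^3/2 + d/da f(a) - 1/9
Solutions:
 f(a) = C1 + 7*a^4/8 - 7*a^2/4 - 7*a*atan(a) + a/9 + 7*log(a^2 + 1)/2


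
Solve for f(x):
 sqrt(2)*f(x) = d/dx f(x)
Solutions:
 f(x) = C1*exp(sqrt(2)*x)


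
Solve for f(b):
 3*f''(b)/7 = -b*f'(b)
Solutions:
 f(b) = C1 + C2*erf(sqrt(42)*b/6)


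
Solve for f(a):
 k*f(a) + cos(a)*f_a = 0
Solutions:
 f(a) = C1*exp(k*(log(sin(a) - 1) - log(sin(a) + 1))/2)


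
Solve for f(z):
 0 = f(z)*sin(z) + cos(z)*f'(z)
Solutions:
 f(z) = C1*cos(z)


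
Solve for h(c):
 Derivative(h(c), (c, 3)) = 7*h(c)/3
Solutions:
 h(c) = C3*exp(3^(2/3)*7^(1/3)*c/3) + (C1*sin(3^(1/6)*7^(1/3)*c/2) + C2*cos(3^(1/6)*7^(1/3)*c/2))*exp(-3^(2/3)*7^(1/3)*c/6)


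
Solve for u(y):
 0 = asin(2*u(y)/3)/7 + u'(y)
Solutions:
 Integral(1/asin(2*_y/3), (_y, u(y))) = C1 - y/7


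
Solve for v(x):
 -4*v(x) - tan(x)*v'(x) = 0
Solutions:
 v(x) = C1/sin(x)^4


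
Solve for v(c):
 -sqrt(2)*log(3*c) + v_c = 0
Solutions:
 v(c) = C1 + sqrt(2)*c*log(c) - sqrt(2)*c + sqrt(2)*c*log(3)


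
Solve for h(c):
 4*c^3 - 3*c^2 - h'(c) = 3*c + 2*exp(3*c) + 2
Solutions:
 h(c) = C1 + c^4 - c^3 - 3*c^2/2 - 2*c - 2*exp(3*c)/3


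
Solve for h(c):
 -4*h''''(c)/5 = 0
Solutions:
 h(c) = C1 + C2*c + C3*c^2 + C4*c^3


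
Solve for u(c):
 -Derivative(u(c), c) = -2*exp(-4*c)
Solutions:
 u(c) = C1 - exp(-4*c)/2


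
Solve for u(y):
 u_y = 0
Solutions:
 u(y) = C1


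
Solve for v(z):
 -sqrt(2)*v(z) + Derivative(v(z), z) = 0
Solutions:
 v(z) = C1*exp(sqrt(2)*z)


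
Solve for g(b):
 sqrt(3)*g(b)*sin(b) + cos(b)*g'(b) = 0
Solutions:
 g(b) = C1*cos(b)^(sqrt(3))


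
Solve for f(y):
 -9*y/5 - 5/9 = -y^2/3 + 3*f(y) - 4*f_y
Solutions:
 f(y) = C1*exp(3*y/4) + y^2/9 - 41*y/135 - 239/405


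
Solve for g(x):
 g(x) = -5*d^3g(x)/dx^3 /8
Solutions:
 g(x) = C3*exp(-2*5^(2/3)*x/5) + (C1*sin(sqrt(3)*5^(2/3)*x/5) + C2*cos(sqrt(3)*5^(2/3)*x/5))*exp(5^(2/3)*x/5)


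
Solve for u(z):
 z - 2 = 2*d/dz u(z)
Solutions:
 u(z) = C1 + z^2/4 - z


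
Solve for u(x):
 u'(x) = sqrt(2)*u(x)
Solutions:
 u(x) = C1*exp(sqrt(2)*x)


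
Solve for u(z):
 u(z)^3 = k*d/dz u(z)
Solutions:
 u(z) = -sqrt(2)*sqrt(-k/(C1*k + z))/2
 u(z) = sqrt(2)*sqrt(-k/(C1*k + z))/2


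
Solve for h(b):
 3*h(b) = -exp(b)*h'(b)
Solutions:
 h(b) = C1*exp(3*exp(-b))


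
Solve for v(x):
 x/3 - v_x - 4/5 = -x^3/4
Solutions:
 v(x) = C1 + x^4/16 + x^2/6 - 4*x/5


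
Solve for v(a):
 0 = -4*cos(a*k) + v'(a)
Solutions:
 v(a) = C1 + 4*sin(a*k)/k


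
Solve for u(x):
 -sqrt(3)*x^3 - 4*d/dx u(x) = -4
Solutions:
 u(x) = C1 - sqrt(3)*x^4/16 + x


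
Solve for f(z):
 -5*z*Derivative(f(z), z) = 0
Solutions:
 f(z) = C1


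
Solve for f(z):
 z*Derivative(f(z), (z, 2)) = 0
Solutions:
 f(z) = C1 + C2*z


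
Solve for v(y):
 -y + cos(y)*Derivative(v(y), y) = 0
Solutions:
 v(y) = C1 + Integral(y/cos(y), y)


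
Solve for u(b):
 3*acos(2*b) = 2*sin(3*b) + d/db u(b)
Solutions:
 u(b) = C1 + 3*b*acos(2*b) - 3*sqrt(1 - 4*b^2)/2 + 2*cos(3*b)/3


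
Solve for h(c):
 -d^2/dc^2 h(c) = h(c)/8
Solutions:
 h(c) = C1*sin(sqrt(2)*c/4) + C2*cos(sqrt(2)*c/4)


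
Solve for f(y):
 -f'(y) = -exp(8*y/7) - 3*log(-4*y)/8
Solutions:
 f(y) = C1 + 3*y*log(-y)/8 + 3*y*(-1 + 2*log(2))/8 + 7*exp(8*y/7)/8


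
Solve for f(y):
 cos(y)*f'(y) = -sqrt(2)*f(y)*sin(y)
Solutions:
 f(y) = C1*cos(y)^(sqrt(2))


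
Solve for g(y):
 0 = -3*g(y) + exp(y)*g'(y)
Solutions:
 g(y) = C1*exp(-3*exp(-y))


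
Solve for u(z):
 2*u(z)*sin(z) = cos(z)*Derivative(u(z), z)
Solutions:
 u(z) = C1/cos(z)^2


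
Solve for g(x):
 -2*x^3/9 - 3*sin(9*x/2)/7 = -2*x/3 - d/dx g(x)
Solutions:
 g(x) = C1 + x^4/18 - x^2/3 - 2*cos(9*x/2)/21


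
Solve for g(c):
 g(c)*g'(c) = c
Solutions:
 g(c) = -sqrt(C1 + c^2)
 g(c) = sqrt(C1 + c^2)


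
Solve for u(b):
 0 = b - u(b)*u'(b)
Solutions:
 u(b) = -sqrt(C1 + b^2)
 u(b) = sqrt(C1 + b^2)


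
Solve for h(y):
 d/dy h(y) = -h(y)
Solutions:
 h(y) = C1*exp(-y)


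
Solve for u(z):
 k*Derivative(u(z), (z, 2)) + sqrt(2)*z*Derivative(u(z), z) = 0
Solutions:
 u(z) = C1 + C2*sqrt(k)*erf(2^(3/4)*z*sqrt(1/k)/2)


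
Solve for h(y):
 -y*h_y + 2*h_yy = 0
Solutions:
 h(y) = C1 + C2*erfi(y/2)


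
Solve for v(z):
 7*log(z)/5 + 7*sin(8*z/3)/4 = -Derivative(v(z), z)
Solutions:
 v(z) = C1 - 7*z*log(z)/5 + 7*z/5 + 21*cos(8*z/3)/32


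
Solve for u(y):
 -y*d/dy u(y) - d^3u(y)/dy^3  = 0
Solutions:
 u(y) = C1 + Integral(C2*airyai(-y) + C3*airybi(-y), y)


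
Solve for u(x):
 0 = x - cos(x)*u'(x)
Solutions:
 u(x) = C1 + Integral(x/cos(x), x)


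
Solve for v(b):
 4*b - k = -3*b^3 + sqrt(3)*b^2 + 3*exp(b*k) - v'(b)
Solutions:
 v(b) = C1 - 3*b^4/4 + sqrt(3)*b^3/3 - 2*b^2 + b*k + 3*exp(b*k)/k


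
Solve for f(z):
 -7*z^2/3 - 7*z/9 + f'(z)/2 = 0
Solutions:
 f(z) = C1 + 14*z^3/9 + 7*z^2/9


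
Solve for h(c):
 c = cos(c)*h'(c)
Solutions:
 h(c) = C1 + Integral(c/cos(c), c)


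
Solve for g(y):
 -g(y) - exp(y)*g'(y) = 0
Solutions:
 g(y) = C1*exp(exp(-y))


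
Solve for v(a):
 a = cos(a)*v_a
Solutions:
 v(a) = C1 + Integral(a/cos(a), a)


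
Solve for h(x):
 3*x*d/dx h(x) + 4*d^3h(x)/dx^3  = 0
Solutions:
 h(x) = C1 + Integral(C2*airyai(-6^(1/3)*x/2) + C3*airybi(-6^(1/3)*x/2), x)


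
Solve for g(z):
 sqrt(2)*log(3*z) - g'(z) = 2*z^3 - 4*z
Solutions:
 g(z) = C1 - z^4/2 + 2*z^2 + sqrt(2)*z*log(z) - sqrt(2)*z + sqrt(2)*z*log(3)


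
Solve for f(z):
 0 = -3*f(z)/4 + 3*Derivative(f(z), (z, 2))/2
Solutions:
 f(z) = C1*exp(-sqrt(2)*z/2) + C2*exp(sqrt(2)*z/2)


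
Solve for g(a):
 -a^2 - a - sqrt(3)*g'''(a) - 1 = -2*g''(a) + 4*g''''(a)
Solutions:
 g(a) = C1 + C2*a + C3*exp(a*(-sqrt(3) + sqrt(35))/8) + C4*exp(-a*(sqrt(3) + sqrt(35))/8) + a^4/24 + a^3*(1 + sqrt(3))/12 + a^2*(sqrt(3) + 13)/8


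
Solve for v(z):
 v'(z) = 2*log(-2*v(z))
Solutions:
 -Integral(1/(log(-_y) + log(2)), (_y, v(z)))/2 = C1 - z


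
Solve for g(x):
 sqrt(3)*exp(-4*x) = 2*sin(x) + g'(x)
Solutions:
 g(x) = C1 + 2*cos(x) - sqrt(3)*exp(-4*x)/4


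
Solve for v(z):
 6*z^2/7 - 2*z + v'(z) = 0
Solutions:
 v(z) = C1 - 2*z^3/7 + z^2


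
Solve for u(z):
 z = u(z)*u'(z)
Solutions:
 u(z) = -sqrt(C1 + z^2)
 u(z) = sqrt(C1 + z^2)


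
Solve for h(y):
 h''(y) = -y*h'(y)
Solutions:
 h(y) = C1 + C2*erf(sqrt(2)*y/2)


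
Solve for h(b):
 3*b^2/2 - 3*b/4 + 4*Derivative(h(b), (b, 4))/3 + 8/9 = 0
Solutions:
 h(b) = C1 + C2*b + C3*b^2 + C4*b^3 - b^6/320 + 3*b^5/640 - b^4/36


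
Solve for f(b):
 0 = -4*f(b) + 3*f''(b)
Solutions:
 f(b) = C1*exp(-2*sqrt(3)*b/3) + C2*exp(2*sqrt(3)*b/3)


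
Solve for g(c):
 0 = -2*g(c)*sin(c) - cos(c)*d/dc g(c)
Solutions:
 g(c) = C1*cos(c)^2


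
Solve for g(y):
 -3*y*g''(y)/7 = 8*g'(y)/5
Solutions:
 g(y) = C1 + C2/y^(41/15)


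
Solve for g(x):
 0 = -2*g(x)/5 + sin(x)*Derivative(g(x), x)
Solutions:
 g(x) = C1*(cos(x) - 1)^(1/5)/(cos(x) + 1)^(1/5)


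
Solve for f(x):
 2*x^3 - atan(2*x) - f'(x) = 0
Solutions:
 f(x) = C1 + x^4/2 - x*atan(2*x) + log(4*x^2 + 1)/4


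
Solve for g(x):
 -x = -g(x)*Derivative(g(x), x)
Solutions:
 g(x) = -sqrt(C1 + x^2)
 g(x) = sqrt(C1 + x^2)


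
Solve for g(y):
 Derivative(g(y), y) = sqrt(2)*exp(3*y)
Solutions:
 g(y) = C1 + sqrt(2)*exp(3*y)/3


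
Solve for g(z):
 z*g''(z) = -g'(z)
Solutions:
 g(z) = C1 + C2*log(z)


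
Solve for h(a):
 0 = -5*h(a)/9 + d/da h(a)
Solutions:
 h(a) = C1*exp(5*a/9)


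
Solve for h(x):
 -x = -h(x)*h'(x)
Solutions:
 h(x) = -sqrt(C1 + x^2)
 h(x) = sqrt(C1 + x^2)


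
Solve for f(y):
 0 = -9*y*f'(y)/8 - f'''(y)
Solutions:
 f(y) = C1 + Integral(C2*airyai(-3^(2/3)*y/2) + C3*airybi(-3^(2/3)*y/2), y)


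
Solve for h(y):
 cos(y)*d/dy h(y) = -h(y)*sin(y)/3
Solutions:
 h(y) = C1*cos(y)^(1/3)


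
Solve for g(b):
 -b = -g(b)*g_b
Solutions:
 g(b) = -sqrt(C1 + b^2)
 g(b) = sqrt(C1 + b^2)


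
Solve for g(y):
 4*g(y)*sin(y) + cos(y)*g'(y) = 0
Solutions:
 g(y) = C1*cos(y)^4


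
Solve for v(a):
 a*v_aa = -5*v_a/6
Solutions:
 v(a) = C1 + C2*a^(1/6)


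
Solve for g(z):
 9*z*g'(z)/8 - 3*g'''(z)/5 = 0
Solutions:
 g(z) = C1 + Integral(C2*airyai(15^(1/3)*z/2) + C3*airybi(15^(1/3)*z/2), z)


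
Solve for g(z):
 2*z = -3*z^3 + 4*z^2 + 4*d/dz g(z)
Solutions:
 g(z) = C1 + 3*z^4/16 - z^3/3 + z^2/4


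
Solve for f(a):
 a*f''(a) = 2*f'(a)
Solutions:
 f(a) = C1 + C2*a^3


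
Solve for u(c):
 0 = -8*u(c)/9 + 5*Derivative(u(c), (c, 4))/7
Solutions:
 u(c) = C1*exp(-sqrt(3)*5^(3/4)*56^(1/4)*c/15) + C2*exp(sqrt(3)*5^(3/4)*56^(1/4)*c/15) + C3*sin(sqrt(3)*5^(3/4)*56^(1/4)*c/15) + C4*cos(sqrt(3)*5^(3/4)*56^(1/4)*c/15)


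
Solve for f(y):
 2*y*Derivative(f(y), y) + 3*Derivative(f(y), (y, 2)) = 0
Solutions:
 f(y) = C1 + C2*erf(sqrt(3)*y/3)


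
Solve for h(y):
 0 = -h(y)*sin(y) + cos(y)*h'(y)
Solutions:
 h(y) = C1/cos(y)


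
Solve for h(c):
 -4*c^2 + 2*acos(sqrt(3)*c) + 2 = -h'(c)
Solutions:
 h(c) = C1 + 4*c^3/3 - 2*c*acos(sqrt(3)*c) - 2*c + 2*sqrt(3)*sqrt(1 - 3*c^2)/3


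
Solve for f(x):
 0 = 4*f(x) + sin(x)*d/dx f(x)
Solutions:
 f(x) = C1*(cos(x)^2 + 2*cos(x) + 1)/(cos(x)^2 - 2*cos(x) + 1)


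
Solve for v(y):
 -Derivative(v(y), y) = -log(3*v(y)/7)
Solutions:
 -Integral(1/(log(_y) - log(7) + log(3)), (_y, v(y))) = C1 - y


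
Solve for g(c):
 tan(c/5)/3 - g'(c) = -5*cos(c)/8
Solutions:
 g(c) = C1 - 5*log(cos(c/5))/3 + 5*sin(c)/8


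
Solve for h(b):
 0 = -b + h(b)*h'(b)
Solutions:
 h(b) = -sqrt(C1 + b^2)
 h(b) = sqrt(C1 + b^2)


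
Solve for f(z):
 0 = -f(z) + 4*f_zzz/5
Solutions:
 f(z) = C3*exp(10^(1/3)*z/2) + (C1*sin(10^(1/3)*sqrt(3)*z/4) + C2*cos(10^(1/3)*sqrt(3)*z/4))*exp(-10^(1/3)*z/4)


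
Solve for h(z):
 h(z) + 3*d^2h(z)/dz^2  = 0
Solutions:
 h(z) = C1*sin(sqrt(3)*z/3) + C2*cos(sqrt(3)*z/3)


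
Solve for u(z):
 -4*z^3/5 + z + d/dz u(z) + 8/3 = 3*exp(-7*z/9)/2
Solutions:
 u(z) = C1 + z^4/5 - z^2/2 - 8*z/3 - 27*exp(-7*z/9)/14


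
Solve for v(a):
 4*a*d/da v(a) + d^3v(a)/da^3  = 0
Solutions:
 v(a) = C1 + Integral(C2*airyai(-2^(2/3)*a) + C3*airybi(-2^(2/3)*a), a)


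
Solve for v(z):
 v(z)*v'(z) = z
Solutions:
 v(z) = -sqrt(C1 + z^2)
 v(z) = sqrt(C1 + z^2)


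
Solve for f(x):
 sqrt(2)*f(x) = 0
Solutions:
 f(x) = 0


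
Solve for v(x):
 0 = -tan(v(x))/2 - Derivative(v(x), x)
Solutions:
 v(x) = pi - asin(C1*exp(-x/2))
 v(x) = asin(C1*exp(-x/2))


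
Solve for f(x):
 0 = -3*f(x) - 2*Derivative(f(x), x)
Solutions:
 f(x) = C1*exp(-3*x/2)


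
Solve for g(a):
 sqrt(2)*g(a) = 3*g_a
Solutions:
 g(a) = C1*exp(sqrt(2)*a/3)


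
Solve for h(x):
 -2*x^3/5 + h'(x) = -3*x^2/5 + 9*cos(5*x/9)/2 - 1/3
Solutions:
 h(x) = C1 + x^4/10 - x^3/5 - x/3 + 81*sin(5*x/9)/10


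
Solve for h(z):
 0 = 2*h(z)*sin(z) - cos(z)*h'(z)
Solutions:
 h(z) = C1/cos(z)^2


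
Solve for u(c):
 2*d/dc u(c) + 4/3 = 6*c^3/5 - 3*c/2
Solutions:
 u(c) = C1 + 3*c^4/20 - 3*c^2/8 - 2*c/3


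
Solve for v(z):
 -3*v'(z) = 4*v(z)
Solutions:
 v(z) = C1*exp(-4*z/3)


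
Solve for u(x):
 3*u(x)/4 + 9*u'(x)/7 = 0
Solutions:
 u(x) = C1*exp(-7*x/12)


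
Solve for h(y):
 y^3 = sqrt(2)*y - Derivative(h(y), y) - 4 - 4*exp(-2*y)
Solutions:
 h(y) = C1 - y^4/4 + sqrt(2)*y^2/2 - 4*y + 2*exp(-2*y)


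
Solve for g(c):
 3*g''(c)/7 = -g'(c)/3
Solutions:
 g(c) = C1 + C2*exp(-7*c/9)


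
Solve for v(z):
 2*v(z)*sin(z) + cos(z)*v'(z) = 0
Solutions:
 v(z) = C1*cos(z)^2


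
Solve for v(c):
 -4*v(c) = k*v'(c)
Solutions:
 v(c) = C1*exp(-4*c/k)


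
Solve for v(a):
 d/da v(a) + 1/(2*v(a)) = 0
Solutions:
 v(a) = -sqrt(C1 - a)
 v(a) = sqrt(C1 - a)


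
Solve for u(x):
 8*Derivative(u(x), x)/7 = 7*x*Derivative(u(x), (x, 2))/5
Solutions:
 u(x) = C1 + C2*x^(89/49)


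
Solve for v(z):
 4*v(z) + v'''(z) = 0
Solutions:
 v(z) = C3*exp(-2^(2/3)*z) + (C1*sin(2^(2/3)*sqrt(3)*z/2) + C2*cos(2^(2/3)*sqrt(3)*z/2))*exp(2^(2/3)*z/2)


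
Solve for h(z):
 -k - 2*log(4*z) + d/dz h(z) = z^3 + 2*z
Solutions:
 h(z) = C1 + k*z + z^4/4 + z^2 + 2*z*log(z) - 2*z + z*log(16)


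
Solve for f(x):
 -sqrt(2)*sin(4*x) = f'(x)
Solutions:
 f(x) = C1 + sqrt(2)*cos(4*x)/4


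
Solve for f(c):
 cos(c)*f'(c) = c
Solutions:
 f(c) = C1 + Integral(c/cos(c), c)


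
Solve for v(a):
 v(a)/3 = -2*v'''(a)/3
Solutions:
 v(a) = C3*exp(-2^(2/3)*a/2) + (C1*sin(2^(2/3)*sqrt(3)*a/4) + C2*cos(2^(2/3)*sqrt(3)*a/4))*exp(2^(2/3)*a/4)


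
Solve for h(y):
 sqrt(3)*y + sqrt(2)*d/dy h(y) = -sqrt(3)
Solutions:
 h(y) = C1 - sqrt(6)*y^2/4 - sqrt(6)*y/2


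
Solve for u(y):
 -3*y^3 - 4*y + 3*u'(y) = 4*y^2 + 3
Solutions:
 u(y) = C1 + y^4/4 + 4*y^3/9 + 2*y^2/3 + y


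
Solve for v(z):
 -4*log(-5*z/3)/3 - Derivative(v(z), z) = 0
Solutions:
 v(z) = C1 - 4*z*log(-z)/3 + 4*z*(-log(5) + 1 + log(3))/3


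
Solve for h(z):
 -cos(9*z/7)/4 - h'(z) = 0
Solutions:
 h(z) = C1 - 7*sin(9*z/7)/36


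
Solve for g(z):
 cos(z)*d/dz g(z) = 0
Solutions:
 g(z) = C1


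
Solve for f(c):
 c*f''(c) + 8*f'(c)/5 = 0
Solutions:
 f(c) = C1 + C2/c^(3/5)


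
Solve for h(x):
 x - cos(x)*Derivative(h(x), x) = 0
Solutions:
 h(x) = C1 + Integral(x/cos(x), x)


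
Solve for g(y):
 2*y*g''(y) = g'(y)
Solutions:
 g(y) = C1 + C2*y^(3/2)


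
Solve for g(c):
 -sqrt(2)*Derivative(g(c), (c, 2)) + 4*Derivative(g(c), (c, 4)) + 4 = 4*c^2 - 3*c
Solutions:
 g(c) = C1 + C2*c + C3*exp(-2^(1/4)*c/2) + C4*exp(2^(1/4)*c/2) - sqrt(2)*c^4/6 + sqrt(2)*c^3/4 + c^2*(-8 + sqrt(2))


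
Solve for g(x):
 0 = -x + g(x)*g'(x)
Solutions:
 g(x) = -sqrt(C1 + x^2)
 g(x) = sqrt(C1 + x^2)


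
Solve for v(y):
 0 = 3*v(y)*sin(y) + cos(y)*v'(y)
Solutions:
 v(y) = C1*cos(y)^3


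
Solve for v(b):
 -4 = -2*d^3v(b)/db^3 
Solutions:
 v(b) = C1 + C2*b + C3*b^2 + b^3/3


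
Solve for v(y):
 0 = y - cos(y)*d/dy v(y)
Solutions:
 v(y) = C1 + Integral(y/cos(y), y)


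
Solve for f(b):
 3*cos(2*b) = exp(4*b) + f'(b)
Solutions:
 f(b) = C1 - exp(4*b)/4 + 3*sin(2*b)/2


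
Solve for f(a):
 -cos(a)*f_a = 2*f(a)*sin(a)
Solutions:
 f(a) = C1*cos(a)^2


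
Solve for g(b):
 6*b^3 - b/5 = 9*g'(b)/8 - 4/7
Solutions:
 g(b) = C1 + 4*b^4/3 - 4*b^2/45 + 32*b/63


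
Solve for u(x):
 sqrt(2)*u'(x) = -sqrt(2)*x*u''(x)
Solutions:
 u(x) = C1 + C2*log(x)


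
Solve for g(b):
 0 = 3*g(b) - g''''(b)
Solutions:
 g(b) = C1*exp(-3^(1/4)*b) + C2*exp(3^(1/4)*b) + C3*sin(3^(1/4)*b) + C4*cos(3^(1/4)*b)


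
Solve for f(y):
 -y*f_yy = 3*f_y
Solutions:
 f(y) = C1 + C2/y^2


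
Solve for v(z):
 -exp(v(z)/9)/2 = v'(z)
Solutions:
 v(z) = 9*log(1/(C1 + z)) + 9*log(18)


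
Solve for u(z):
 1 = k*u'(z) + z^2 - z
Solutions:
 u(z) = C1 - z^3/(3*k) + z^2/(2*k) + z/k


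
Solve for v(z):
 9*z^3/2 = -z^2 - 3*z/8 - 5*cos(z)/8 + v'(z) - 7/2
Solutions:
 v(z) = C1 + 9*z^4/8 + z^3/3 + 3*z^2/16 + 7*z/2 + 5*sin(z)/8


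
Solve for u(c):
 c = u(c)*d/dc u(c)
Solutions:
 u(c) = -sqrt(C1 + c^2)
 u(c) = sqrt(C1 + c^2)


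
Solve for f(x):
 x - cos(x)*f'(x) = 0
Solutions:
 f(x) = C1 + Integral(x/cos(x), x)


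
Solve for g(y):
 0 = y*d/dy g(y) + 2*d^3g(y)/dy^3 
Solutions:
 g(y) = C1 + Integral(C2*airyai(-2^(2/3)*y/2) + C3*airybi(-2^(2/3)*y/2), y)


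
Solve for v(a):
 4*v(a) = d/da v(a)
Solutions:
 v(a) = C1*exp(4*a)


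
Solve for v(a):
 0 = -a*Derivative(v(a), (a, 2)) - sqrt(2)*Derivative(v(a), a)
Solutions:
 v(a) = C1 + C2*a^(1 - sqrt(2))


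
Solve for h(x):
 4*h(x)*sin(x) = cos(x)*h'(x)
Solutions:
 h(x) = C1/cos(x)^4


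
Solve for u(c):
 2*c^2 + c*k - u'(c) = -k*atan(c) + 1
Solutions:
 u(c) = C1 + 2*c^3/3 + c^2*k/2 - c + k*(c*atan(c) - log(c^2 + 1)/2)


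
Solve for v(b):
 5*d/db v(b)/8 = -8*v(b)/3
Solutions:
 v(b) = C1*exp(-64*b/15)


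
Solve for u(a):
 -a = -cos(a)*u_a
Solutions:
 u(a) = C1 + Integral(a/cos(a), a)


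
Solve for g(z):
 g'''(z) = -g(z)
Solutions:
 g(z) = C3*exp(-z) + (C1*sin(sqrt(3)*z/2) + C2*cos(sqrt(3)*z/2))*exp(z/2)


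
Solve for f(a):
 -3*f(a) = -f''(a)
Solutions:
 f(a) = C1*exp(-sqrt(3)*a) + C2*exp(sqrt(3)*a)


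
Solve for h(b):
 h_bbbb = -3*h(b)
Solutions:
 h(b) = (C1*sin(sqrt(2)*3^(1/4)*b/2) + C2*cos(sqrt(2)*3^(1/4)*b/2))*exp(-sqrt(2)*3^(1/4)*b/2) + (C3*sin(sqrt(2)*3^(1/4)*b/2) + C4*cos(sqrt(2)*3^(1/4)*b/2))*exp(sqrt(2)*3^(1/4)*b/2)


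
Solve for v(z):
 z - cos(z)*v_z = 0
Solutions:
 v(z) = C1 + Integral(z/cos(z), z)


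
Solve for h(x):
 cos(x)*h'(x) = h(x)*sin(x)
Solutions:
 h(x) = C1/cos(x)


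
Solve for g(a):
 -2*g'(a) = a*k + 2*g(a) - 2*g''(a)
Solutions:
 g(a) = C1*exp(a*(1 - sqrt(5))/2) + C2*exp(a*(1 + sqrt(5))/2) - a*k/2 + k/2


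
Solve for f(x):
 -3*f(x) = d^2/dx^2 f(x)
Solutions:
 f(x) = C1*sin(sqrt(3)*x) + C2*cos(sqrt(3)*x)


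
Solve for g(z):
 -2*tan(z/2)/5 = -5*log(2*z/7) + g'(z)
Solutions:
 g(z) = C1 + 5*z*log(z) - 5*z*log(7) - 5*z + 5*z*log(2) + 4*log(cos(z/2))/5


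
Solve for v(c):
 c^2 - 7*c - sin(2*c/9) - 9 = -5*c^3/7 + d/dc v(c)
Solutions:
 v(c) = C1 + 5*c^4/28 + c^3/3 - 7*c^2/2 - 9*c + 9*cos(2*c/9)/2


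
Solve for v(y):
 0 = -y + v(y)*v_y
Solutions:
 v(y) = -sqrt(C1 + y^2)
 v(y) = sqrt(C1 + y^2)


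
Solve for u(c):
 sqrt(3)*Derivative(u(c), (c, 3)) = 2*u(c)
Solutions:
 u(c) = C3*exp(2^(1/3)*3^(5/6)*c/3) + (C1*sin(6^(1/3)*c/2) + C2*cos(6^(1/3)*c/2))*exp(-2^(1/3)*3^(5/6)*c/6)


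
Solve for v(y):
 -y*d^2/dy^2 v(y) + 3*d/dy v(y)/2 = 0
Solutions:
 v(y) = C1 + C2*y^(5/2)


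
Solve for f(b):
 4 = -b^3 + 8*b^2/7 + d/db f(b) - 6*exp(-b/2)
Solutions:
 f(b) = C1 + b^4/4 - 8*b^3/21 + 4*b - 12*exp(-b/2)


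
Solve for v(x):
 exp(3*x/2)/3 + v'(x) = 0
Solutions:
 v(x) = C1 - 2*exp(3*x/2)/9


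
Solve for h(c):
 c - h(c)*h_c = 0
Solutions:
 h(c) = -sqrt(C1 + c^2)
 h(c) = sqrt(C1 + c^2)


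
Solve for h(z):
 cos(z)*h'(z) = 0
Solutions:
 h(z) = C1


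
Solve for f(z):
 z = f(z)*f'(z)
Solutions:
 f(z) = -sqrt(C1 + z^2)
 f(z) = sqrt(C1 + z^2)


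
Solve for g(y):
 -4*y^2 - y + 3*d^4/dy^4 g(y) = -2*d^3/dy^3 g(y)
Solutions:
 g(y) = C1 + C2*y + C3*y^2 + C4*exp(-2*y/3) + y^5/30 - 11*y^4/48 + 11*y^3/8


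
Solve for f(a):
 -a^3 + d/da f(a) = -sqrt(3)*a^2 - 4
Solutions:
 f(a) = C1 + a^4/4 - sqrt(3)*a^3/3 - 4*a


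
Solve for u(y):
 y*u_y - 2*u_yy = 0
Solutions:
 u(y) = C1 + C2*erfi(y/2)


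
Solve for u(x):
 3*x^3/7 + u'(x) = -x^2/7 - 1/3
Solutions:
 u(x) = C1 - 3*x^4/28 - x^3/21 - x/3


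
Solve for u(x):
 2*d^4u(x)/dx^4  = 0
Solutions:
 u(x) = C1 + C2*x + C3*x^2 + C4*x^3


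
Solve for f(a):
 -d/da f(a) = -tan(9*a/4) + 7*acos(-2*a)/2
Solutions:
 f(a) = C1 - 7*a*acos(-2*a)/2 - 7*sqrt(1 - 4*a^2)/4 - 4*log(cos(9*a/4))/9


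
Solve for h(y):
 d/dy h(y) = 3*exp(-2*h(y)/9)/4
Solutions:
 h(y) = 9*log(-sqrt(C1 + 3*y)) - 9*log(6) + 9*log(2)/2
 h(y) = 9*log(C1 + 3*y)/2 - 9*log(6) + 9*log(2)/2


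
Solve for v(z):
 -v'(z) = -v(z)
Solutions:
 v(z) = C1*exp(z)


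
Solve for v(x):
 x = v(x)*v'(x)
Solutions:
 v(x) = -sqrt(C1 + x^2)
 v(x) = sqrt(C1 + x^2)


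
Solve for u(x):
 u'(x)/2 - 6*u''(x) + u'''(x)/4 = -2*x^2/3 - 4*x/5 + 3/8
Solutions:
 u(x) = C1 + C2*exp(x*(12 - sqrt(142))) + C3*exp(x*(sqrt(142) + 12)) - 4*x^3/9 - 84*x^2/5 - 24067*x/60


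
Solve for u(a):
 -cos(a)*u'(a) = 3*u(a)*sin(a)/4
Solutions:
 u(a) = C1*cos(a)^(3/4)


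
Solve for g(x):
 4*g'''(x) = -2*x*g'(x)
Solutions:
 g(x) = C1 + Integral(C2*airyai(-2^(2/3)*x/2) + C3*airybi(-2^(2/3)*x/2), x)


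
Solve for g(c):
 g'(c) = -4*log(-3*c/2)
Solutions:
 g(c) = C1 - 4*c*log(-c) + 4*c*(-log(3) + log(2) + 1)


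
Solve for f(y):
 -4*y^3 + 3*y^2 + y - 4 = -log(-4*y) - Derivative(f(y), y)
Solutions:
 f(y) = C1 + y^4 - y^3 - y^2/2 - y*log(-y) + y*(5 - 2*log(2))


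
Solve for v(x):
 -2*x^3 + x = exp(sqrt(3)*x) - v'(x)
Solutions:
 v(x) = C1 + x^4/2 - x^2/2 + sqrt(3)*exp(sqrt(3)*x)/3


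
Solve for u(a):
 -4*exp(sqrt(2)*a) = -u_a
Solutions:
 u(a) = C1 + 2*sqrt(2)*exp(sqrt(2)*a)


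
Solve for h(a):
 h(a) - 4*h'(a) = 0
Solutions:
 h(a) = C1*exp(a/4)


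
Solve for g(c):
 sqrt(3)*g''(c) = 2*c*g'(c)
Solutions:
 g(c) = C1 + C2*erfi(3^(3/4)*c/3)


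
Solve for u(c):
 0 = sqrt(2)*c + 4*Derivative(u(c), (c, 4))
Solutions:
 u(c) = C1 + C2*c + C3*c^2 + C4*c^3 - sqrt(2)*c^5/480


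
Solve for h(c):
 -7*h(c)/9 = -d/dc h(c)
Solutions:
 h(c) = C1*exp(7*c/9)


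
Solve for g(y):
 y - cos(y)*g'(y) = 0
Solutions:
 g(y) = C1 + Integral(y/cos(y), y)


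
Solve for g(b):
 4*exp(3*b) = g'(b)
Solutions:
 g(b) = C1 + 4*exp(3*b)/3


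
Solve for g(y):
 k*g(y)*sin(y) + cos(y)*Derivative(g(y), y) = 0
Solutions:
 g(y) = C1*exp(k*log(cos(y)))


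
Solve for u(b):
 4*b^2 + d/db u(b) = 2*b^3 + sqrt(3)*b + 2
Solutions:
 u(b) = C1 + b^4/2 - 4*b^3/3 + sqrt(3)*b^2/2 + 2*b


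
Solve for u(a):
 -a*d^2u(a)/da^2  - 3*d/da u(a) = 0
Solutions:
 u(a) = C1 + C2/a^2


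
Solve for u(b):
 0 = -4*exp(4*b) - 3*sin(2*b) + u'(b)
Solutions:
 u(b) = C1 + exp(4*b) - 3*cos(2*b)/2


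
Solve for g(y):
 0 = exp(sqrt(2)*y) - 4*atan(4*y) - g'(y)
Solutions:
 g(y) = C1 - 4*y*atan(4*y) + sqrt(2)*exp(sqrt(2)*y)/2 + log(16*y^2 + 1)/2


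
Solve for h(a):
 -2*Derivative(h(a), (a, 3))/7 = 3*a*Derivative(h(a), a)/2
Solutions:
 h(a) = C1 + Integral(C2*airyai(-42^(1/3)*a/2) + C3*airybi(-42^(1/3)*a/2), a)


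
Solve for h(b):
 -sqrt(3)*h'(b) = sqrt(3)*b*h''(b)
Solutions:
 h(b) = C1 + C2*log(b)


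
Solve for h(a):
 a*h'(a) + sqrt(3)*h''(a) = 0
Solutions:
 h(a) = C1 + C2*erf(sqrt(2)*3^(3/4)*a/6)


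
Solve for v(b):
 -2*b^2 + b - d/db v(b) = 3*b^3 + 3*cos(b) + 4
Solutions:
 v(b) = C1 - 3*b^4/4 - 2*b^3/3 + b^2/2 - 4*b - 3*sin(b)


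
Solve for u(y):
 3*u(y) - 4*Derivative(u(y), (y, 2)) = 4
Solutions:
 u(y) = C1*exp(-sqrt(3)*y/2) + C2*exp(sqrt(3)*y/2) + 4/3


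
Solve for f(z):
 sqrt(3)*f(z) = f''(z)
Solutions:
 f(z) = C1*exp(-3^(1/4)*z) + C2*exp(3^(1/4)*z)


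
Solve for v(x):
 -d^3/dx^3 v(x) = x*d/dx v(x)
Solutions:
 v(x) = C1 + Integral(C2*airyai(-x) + C3*airybi(-x), x)


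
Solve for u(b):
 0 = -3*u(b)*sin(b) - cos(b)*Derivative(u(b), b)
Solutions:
 u(b) = C1*cos(b)^3


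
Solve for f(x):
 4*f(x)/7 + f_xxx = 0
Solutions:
 f(x) = C3*exp(-14^(2/3)*x/7) + (C1*sin(14^(2/3)*sqrt(3)*x/14) + C2*cos(14^(2/3)*sqrt(3)*x/14))*exp(14^(2/3)*x/14)


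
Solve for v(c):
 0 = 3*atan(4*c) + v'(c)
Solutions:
 v(c) = C1 - 3*c*atan(4*c) + 3*log(16*c^2 + 1)/8


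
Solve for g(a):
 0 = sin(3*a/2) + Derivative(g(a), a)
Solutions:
 g(a) = C1 + 2*cos(3*a/2)/3


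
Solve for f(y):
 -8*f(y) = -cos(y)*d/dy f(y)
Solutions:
 f(y) = C1*(sin(y)^4 + 4*sin(y)^3 + 6*sin(y)^2 + 4*sin(y) + 1)/(sin(y)^4 - 4*sin(y)^3 + 6*sin(y)^2 - 4*sin(y) + 1)


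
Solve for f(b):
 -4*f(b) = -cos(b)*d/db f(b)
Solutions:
 f(b) = C1*(sin(b)^2 + 2*sin(b) + 1)/(sin(b)^2 - 2*sin(b) + 1)


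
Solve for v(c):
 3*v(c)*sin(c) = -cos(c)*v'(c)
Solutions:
 v(c) = C1*cos(c)^3


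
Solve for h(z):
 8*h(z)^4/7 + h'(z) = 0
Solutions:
 h(z) = 7^(1/3)*(1/(C1 + 24*z))^(1/3)
 h(z) = 7^(1/3)*(-3^(2/3) - 3*3^(1/6)*I)*(1/(C1 + 8*z))^(1/3)/6
 h(z) = 7^(1/3)*(-3^(2/3) + 3*3^(1/6)*I)*(1/(C1 + 8*z))^(1/3)/6


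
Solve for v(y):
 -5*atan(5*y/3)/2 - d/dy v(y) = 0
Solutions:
 v(y) = C1 - 5*y*atan(5*y/3)/2 + 3*log(25*y^2 + 9)/4


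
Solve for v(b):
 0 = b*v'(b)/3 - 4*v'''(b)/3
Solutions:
 v(b) = C1 + Integral(C2*airyai(2^(1/3)*b/2) + C3*airybi(2^(1/3)*b/2), b)


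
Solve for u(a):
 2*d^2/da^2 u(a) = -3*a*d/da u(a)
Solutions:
 u(a) = C1 + C2*erf(sqrt(3)*a/2)


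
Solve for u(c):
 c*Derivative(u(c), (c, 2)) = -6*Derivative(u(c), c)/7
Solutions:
 u(c) = C1 + C2*c^(1/7)


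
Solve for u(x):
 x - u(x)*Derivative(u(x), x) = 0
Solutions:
 u(x) = -sqrt(C1 + x^2)
 u(x) = sqrt(C1 + x^2)


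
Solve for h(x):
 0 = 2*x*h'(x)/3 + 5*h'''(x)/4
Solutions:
 h(x) = C1 + Integral(C2*airyai(-2*15^(2/3)*x/15) + C3*airybi(-2*15^(2/3)*x/15), x)


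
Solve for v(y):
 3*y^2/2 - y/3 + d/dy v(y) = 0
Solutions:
 v(y) = C1 - y^3/2 + y^2/6


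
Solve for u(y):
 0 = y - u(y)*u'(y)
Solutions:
 u(y) = -sqrt(C1 + y^2)
 u(y) = sqrt(C1 + y^2)


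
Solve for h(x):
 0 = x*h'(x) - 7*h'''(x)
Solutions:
 h(x) = C1 + Integral(C2*airyai(7^(2/3)*x/7) + C3*airybi(7^(2/3)*x/7), x)


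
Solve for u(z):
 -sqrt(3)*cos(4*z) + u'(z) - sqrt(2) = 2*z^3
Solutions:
 u(z) = C1 + z^4/2 + sqrt(2)*z + sqrt(3)*sin(4*z)/4


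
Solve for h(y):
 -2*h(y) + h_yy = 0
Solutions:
 h(y) = C1*exp(-sqrt(2)*y) + C2*exp(sqrt(2)*y)


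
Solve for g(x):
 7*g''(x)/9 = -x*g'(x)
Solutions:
 g(x) = C1 + C2*erf(3*sqrt(14)*x/14)


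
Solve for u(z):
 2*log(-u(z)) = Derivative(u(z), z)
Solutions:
 -li(-u(z)) = C1 + 2*z


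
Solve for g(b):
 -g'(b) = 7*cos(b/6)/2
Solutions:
 g(b) = C1 - 21*sin(b/6)


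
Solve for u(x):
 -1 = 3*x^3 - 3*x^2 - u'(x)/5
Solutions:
 u(x) = C1 + 15*x^4/4 - 5*x^3 + 5*x


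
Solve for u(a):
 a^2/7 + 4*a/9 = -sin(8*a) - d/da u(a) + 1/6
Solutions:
 u(a) = C1 - a^3/21 - 2*a^2/9 + a/6 + cos(8*a)/8


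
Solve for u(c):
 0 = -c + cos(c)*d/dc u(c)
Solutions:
 u(c) = C1 + Integral(c/cos(c), c)


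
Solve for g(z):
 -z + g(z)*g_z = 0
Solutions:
 g(z) = -sqrt(C1 + z^2)
 g(z) = sqrt(C1 + z^2)


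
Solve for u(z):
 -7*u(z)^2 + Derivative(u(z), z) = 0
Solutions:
 u(z) = -1/(C1 + 7*z)


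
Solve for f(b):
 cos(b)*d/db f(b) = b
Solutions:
 f(b) = C1 + Integral(b/cos(b), b)


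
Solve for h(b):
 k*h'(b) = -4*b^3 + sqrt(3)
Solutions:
 h(b) = C1 - b^4/k + sqrt(3)*b/k


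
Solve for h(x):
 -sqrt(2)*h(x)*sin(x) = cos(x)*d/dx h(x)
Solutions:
 h(x) = C1*cos(x)^(sqrt(2))


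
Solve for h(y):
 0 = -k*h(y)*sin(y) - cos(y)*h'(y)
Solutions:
 h(y) = C1*exp(k*log(cos(y)))


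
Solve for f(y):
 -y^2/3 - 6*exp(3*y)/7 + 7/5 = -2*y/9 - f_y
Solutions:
 f(y) = C1 + y^3/9 - y^2/9 - 7*y/5 + 2*exp(3*y)/7


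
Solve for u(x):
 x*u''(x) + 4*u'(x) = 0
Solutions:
 u(x) = C1 + C2/x^3


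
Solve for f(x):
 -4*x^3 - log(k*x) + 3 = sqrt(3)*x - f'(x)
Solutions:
 f(x) = C1 + x^4 + sqrt(3)*x^2/2 + x*log(k*x) - 4*x


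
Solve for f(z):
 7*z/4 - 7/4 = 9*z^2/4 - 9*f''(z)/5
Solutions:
 f(z) = C1 + C2*z + 5*z^4/48 - 35*z^3/216 + 35*z^2/72


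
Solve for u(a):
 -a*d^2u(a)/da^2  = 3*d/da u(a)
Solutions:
 u(a) = C1 + C2/a^2


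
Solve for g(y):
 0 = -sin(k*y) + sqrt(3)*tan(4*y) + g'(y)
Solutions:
 g(y) = C1 + Piecewise((-cos(k*y)/k, Ne(k, 0)), (0, True)) + sqrt(3)*log(cos(4*y))/4


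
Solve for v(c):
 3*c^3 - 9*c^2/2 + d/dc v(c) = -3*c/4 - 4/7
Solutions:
 v(c) = C1 - 3*c^4/4 + 3*c^3/2 - 3*c^2/8 - 4*c/7


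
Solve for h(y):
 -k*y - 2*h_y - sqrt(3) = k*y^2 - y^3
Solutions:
 h(y) = C1 - k*y^3/6 - k*y^2/4 + y^4/8 - sqrt(3)*y/2


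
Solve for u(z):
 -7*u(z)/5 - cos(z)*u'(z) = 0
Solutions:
 u(z) = C1*(sin(z) - 1)^(7/10)/(sin(z) + 1)^(7/10)


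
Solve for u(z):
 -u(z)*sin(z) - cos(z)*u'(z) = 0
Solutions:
 u(z) = C1*cos(z)


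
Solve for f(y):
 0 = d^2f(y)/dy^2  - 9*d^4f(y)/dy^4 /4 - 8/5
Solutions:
 f(y) = C1 + C2*y + C3*exp(-2*y/3) + C4*exp(2*y/3) + 4*y^2/5
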